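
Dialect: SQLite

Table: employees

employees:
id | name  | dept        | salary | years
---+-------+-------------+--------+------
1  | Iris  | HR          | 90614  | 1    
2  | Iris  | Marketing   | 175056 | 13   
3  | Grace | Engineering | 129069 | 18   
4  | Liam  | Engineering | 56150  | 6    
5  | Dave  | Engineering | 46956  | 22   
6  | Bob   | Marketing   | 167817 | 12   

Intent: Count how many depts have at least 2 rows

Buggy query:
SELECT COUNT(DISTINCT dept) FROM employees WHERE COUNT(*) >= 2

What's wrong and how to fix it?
Bug: COUNT(*) cannot appear in WHERE; the per-group count doesn't exist yet

Fix: Group first with HAVING COUNT(*) >= 2, then COUNT the resulting groups

Corrected query:
SELECT COUNT(*) FROM (SELECT dept FROM employees GROUP BY dept HAVING COUNT(*) >= 2)

Result:
COUNT(*)
--------
2       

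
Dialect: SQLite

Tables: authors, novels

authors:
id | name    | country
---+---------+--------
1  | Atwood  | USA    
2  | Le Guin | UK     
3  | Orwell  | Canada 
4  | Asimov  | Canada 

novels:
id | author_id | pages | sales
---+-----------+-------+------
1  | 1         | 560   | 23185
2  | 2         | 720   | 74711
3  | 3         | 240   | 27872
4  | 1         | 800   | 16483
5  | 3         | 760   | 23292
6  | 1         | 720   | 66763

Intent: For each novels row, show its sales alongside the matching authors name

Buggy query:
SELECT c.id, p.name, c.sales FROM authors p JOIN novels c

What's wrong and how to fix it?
Bug: JOIN with no ON clause produces a cartesian product; every novels row pairs with every authors row

Fix: Specify the join condition linking the foreign key to the parent id

Corrected query:
SELECT c.id, p.name, c.sales FROM authors p JOIN novels c ON c.author_id = p.id

Result:
id | name    | sales
---+---------+------
1  | Atwood  | 23185
2  | Le Guin | 74711
3  | Orwell  | 27872
4  | Atwood  | 16483
5  | Orwell  | 23292
6  | Atwood  | 66763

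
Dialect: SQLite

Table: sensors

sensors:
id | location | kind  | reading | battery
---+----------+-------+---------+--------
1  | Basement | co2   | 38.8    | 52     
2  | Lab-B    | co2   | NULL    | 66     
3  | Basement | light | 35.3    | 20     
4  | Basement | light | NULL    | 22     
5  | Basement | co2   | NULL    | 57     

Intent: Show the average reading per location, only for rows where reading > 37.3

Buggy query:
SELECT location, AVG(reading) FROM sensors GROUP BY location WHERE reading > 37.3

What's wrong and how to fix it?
Bug: WHERE cannot follow GROUP BY

Fix: Move the WHERE clause before GROUP BY

Corrected query:
SELECT location, AVG(reading) FROM sensors WHERE reading > 37.3 GROUP BY location

Result:
location | AVG(reading)
---------+-------------
Basement | 38.8        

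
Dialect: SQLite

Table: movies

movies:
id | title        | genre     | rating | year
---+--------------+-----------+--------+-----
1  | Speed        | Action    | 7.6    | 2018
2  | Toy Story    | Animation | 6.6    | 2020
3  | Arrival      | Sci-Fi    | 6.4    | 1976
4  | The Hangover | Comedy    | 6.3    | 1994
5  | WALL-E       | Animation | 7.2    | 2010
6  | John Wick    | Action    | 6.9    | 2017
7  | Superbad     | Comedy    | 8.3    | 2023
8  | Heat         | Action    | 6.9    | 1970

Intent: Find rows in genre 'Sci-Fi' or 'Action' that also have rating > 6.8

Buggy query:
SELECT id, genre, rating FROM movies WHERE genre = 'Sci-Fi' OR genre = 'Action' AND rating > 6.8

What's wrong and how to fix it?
Bug: AND binds tighter than OR, so this parses as genre = 'Sci-Fi' OR (genre = 'Action' AND rating > 6.8)

Fix: Group the OR with parentheses (or use IN), then AND the threshold

Corrected query:
SELECT id, genre, rating FROM movies WHERE (genre = 'Sci-Fi' OR genre = 'Action') AND rating > 6.8

Result:
id | genre  | rating
---+--------+-------
1  | Action | 7.6   
6  | Action | 6.9   
8  | Action | 6.9   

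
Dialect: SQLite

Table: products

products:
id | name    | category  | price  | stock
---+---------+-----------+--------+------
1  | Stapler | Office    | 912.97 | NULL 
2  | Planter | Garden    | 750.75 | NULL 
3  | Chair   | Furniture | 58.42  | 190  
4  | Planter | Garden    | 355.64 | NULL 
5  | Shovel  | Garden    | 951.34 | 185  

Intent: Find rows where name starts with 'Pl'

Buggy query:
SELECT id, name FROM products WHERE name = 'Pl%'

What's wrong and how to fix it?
Bug: '=' compares the literal string including the % character; pattern matching needs LIKE

Fix: Use LIKE for wildcard pattern matching

Corrected query:
SELECT id, name FROM products WHERE name LIKE 'Pl%'

Result:
id | name   
---+--------
2  | Planter
4  | Planter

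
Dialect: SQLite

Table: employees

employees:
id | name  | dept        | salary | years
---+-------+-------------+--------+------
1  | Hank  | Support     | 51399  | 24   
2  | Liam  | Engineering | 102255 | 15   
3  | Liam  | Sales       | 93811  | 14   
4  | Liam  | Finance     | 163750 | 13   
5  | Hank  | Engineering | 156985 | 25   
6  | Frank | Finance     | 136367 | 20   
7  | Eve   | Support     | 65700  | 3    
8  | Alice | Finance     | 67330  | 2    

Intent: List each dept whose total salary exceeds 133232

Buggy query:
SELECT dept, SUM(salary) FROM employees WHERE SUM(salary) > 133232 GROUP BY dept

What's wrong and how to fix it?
Bug: WHERE runs before GROUP BY, so aggregates aren't available there

Fix: Use HAVING (which filters groups after aggregation) instead of WHERE

Corrected query:
SELECT dept, SUM(salary) FROM employees GROUP BY dept HAVING SUM(salary) > 133232

Result:
dept        | SUM(salary)
------------+------------
Engineering | 259240     
Finance     | 367447     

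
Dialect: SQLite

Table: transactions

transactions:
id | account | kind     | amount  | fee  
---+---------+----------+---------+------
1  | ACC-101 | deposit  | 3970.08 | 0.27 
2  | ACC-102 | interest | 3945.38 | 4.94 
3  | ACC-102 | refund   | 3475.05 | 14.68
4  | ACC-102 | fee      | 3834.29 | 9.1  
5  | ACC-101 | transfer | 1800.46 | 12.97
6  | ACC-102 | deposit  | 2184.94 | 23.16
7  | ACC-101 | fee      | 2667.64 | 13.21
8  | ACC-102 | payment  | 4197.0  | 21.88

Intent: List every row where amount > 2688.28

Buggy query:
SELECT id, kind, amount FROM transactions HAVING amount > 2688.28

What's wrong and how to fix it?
Bug: HAVING filters the output of aggregation, but this query has no GROUP BY and no aggregate functions, so SQLite rejects it (HAVING clause on a non-aggregate query); the condition here is per row

Fix: Use WHERE for row-level filtering

Corrected query:
SELECT id, kind, amount FROM transactions WHERE amount > 2688.28

Result:
id | kind     | amount 
---+----------+--------
1  | deposit  | 3970.08
2  | interest | 3945.38
3  | refund   | 3475.05
4  | fee      | 3834.29
8  | payment  | 4197   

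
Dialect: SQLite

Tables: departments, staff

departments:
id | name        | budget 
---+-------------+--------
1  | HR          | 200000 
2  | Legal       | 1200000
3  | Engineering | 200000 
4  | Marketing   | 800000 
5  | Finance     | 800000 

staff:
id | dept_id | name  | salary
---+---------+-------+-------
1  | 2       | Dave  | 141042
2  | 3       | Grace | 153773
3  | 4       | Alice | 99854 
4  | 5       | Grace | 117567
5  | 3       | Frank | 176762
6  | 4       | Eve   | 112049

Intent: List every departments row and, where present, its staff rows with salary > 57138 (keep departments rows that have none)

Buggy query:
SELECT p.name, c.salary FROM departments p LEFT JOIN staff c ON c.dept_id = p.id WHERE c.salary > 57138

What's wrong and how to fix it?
Bug: A WHERE condition on the right-hand table after LEFT JOIN drops unmatched parents

Fix: Move the right-table condition into the ON clause so unmatched parents are kept

Corrected query:
SELECT p.name, c.salary FROM departments p LEFT JOIN staff c ON c.dept_id = p.id AND c.salary > 57138

Result:
name        | salary
------------+-------
HR          | NULL  
Legal       | 141042
Engineering | 153773
Engineering | 176762
Marketing   | 99854 
Marketing   | 112049
Finance     | 117567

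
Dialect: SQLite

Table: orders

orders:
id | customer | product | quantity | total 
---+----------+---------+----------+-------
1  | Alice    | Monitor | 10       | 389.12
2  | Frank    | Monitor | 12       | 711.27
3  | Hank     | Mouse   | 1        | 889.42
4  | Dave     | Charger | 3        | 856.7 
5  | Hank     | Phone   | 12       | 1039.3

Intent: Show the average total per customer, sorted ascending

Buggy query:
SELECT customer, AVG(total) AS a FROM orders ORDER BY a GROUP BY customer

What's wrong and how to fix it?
Bug: GROUP BY must precede ORDER BY

Fix: Reorder: SELECT … FROM … GROUP BY … ORDER BY …

Corrected query:
SELECT customer, AVG(total) AS a FROM orders GROUP BY customer ORDER BY a

Result:
customer | a     
---------+-------
Alice    | 389.12
Frank    | 711.27
Dave     | 856.7 
Hank     | 964.36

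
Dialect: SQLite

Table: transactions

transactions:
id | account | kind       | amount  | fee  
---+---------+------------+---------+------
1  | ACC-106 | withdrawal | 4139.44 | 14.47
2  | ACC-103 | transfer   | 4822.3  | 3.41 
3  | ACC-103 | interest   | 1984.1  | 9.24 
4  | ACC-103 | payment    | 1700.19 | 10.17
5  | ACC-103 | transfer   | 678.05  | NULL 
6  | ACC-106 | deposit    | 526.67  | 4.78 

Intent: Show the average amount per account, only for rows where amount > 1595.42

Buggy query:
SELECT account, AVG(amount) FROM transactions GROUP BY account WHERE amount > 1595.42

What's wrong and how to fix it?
Bug: WHERE cannot follow GROUP BY

Fix: Move the WHERE clause before GROUP BY

Corrected query:
SELECT account, AVG(amount) FROM transactions WHERE amount > 1595.42 GROUP BY account

Result:
account | AVG(amount)
--------+------------
ACC-103 | 2835.53    
ACC-106 | 4139.44    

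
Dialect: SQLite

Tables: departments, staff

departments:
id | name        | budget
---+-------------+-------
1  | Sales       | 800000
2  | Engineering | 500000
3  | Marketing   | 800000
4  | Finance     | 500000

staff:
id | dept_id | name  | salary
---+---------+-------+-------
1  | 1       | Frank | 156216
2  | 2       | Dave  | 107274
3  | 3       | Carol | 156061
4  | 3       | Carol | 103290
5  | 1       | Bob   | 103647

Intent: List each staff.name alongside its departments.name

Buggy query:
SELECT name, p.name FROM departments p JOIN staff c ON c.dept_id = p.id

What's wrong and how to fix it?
Bug: Both tables have a 'name' column; the unqualified reference is ambiguous

Fix: Qualify the column with its table alias (c.name)

Corrected query:
SELECT c.name, p.name FROM departments p JOIN staff c ON c.dept_id = p.id

Result:
name  | name       
------+------------
Frank | Sales      
Dave  | Engineering
Carol | Marketing  
Carol | Marketing  
Bob   | Sales      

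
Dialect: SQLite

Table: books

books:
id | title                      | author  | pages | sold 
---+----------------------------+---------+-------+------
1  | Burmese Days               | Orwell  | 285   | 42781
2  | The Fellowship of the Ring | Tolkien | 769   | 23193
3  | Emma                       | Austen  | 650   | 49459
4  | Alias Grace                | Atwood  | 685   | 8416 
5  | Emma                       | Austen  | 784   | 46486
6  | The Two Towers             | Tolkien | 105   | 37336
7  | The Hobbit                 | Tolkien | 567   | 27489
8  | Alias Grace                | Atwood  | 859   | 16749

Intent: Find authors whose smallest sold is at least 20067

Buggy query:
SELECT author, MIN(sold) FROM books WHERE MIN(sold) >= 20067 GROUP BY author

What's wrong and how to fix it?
Bug: MIN() in WHERE is a misuse of aggregate

Fix: Replace WHERE with HAVING after the GROUP BY

Corrected query:
SELECT author, MIN(sold) FROM books GROUP BY author HAVING MIN(sold) >= 20067

Result:
author  | MIN(sold)
--------+----------
Austen  | 46486    
Orwell  | 42781    
Tolkien | 23193    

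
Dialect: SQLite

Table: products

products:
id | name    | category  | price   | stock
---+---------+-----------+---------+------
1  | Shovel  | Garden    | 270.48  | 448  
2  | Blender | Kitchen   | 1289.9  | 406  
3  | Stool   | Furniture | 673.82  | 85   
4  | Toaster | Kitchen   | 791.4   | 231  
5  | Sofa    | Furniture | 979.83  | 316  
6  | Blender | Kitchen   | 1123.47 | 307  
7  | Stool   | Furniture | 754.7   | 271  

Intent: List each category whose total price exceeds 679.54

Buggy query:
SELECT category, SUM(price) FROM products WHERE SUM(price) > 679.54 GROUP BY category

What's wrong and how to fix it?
Bug: Aggregate functions cannot appear in a WHERE clause

Fix: Use HAVING (which filters groups after aggregation) instead of WHERE

Corrected query:
SELECT category, SUM(price) FROM products GROUP BY category HAVING SUM(price) > 679.54

Result:
category  | SUM(price)
----------+-----------
Furniture | 2408.35   
Kitchen   | 3204.77   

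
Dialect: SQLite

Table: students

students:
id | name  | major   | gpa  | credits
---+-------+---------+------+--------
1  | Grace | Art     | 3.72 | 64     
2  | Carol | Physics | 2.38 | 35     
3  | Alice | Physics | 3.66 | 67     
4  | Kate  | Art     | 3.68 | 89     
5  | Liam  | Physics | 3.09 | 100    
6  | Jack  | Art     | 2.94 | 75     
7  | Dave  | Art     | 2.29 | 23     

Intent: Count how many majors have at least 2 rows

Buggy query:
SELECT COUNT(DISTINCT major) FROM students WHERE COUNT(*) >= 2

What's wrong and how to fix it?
Bug: COUNT(*) cannot appear in WHERE; the per-group count doesn't exist yet

Fix: Use a subquery that GROUPs and filters with HAVING, then count its rows

Corrected query:
SELECT COUNT(*) FROM (SELECT major FROM students GROUP BY major HAVING COUNT(*) >= 2)

Result:
COUNT(*)
--------
2       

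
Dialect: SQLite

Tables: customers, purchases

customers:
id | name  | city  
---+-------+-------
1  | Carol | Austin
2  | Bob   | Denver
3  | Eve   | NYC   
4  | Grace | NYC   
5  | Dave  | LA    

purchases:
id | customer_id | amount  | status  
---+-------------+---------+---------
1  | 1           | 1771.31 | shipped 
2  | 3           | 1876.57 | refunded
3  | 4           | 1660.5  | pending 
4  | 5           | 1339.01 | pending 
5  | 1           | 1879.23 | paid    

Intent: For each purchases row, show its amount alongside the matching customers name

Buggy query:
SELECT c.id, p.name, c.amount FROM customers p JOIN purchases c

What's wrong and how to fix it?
Bug: JOIN with no ON clause produces a cartesian product; every purchases row pairs with every customers row

Fix: Specify the join condition linking the foreign key to the parent id

Corrected query:
SELECT c.id, p.name, c.amount FROM customers p JOIN purchases c ON c.customer_id = p.id

Result:
id | name  | amount 
---+-------+--------
1  | Carol | 1771.31
2  | Eve   | 1876.57
3  | Grace | 1660.5 
4  | Dave  | 1339.01
5  | Carol | 1879.23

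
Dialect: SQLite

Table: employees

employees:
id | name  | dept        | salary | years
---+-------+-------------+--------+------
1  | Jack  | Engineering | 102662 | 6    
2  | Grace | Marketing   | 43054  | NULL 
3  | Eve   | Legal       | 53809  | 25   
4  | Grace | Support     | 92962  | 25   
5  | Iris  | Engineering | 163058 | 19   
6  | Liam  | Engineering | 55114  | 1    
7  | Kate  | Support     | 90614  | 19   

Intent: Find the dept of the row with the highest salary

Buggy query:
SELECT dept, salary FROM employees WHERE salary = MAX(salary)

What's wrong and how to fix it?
Bug: MAX(salary) is an aggregate and cannot be used directly in WHERE

Fix: Wrap MAX in a scalar subquery so WHERE compares against a single value

Corrected query:
SELECT dept, salary FROM employees WHERE salary = (SELECT MAX(salary) FROM employees)

Result:
dept        | salary
------------+-------
Engineering | 163058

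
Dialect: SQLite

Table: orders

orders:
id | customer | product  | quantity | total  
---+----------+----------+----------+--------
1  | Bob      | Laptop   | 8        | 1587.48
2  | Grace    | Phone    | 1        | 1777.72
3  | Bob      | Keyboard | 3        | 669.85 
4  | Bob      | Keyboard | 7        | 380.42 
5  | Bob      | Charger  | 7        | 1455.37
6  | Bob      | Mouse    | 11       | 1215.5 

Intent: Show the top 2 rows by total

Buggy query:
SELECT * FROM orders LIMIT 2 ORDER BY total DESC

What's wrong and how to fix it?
Bug: ORDER BY cannot follow LIMIT; LIMIT is the final clause

Fix: Sort with ORDER BY, then apply LIMIT

Corrected query:
SELECT * FROM orders ORDER BY total DESC LIMIT 2

Result:
id | customer | product | quantity | total  
---+----------+---------+----------+--------
2  | Grace    | Phone   | 1        | 1777.72
1  | Bob      | Laptop  | 8        | 1587.48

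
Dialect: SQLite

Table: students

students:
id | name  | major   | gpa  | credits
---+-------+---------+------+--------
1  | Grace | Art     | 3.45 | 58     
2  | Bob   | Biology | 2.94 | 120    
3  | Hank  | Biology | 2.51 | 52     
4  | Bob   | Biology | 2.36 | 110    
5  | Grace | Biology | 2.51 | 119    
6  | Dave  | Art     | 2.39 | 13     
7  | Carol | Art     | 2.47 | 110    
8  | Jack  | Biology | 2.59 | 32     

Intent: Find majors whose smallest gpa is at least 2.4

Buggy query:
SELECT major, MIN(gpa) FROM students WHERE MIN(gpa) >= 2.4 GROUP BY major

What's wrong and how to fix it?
Bug: MIN() in WHERE is a misuse of aggregate

Fix: Replace WHERE with HAVING after the GROUP BY

Corrected query:
SELECT major, MIN(gpa) FROM students GROUP BY major HAVING MIN(gpa) >= 2.4

Result:
(no rows)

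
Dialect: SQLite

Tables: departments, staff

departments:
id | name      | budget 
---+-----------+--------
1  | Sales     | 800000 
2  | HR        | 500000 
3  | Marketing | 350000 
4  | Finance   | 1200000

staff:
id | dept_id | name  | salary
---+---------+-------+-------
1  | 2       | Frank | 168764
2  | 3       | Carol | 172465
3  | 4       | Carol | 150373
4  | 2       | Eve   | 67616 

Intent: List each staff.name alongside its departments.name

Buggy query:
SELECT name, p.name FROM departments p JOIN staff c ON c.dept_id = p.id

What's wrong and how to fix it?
Bug: Both tables have a 'name' column; the unqualified reference is ambiguous

Fix: Qualify the column with its table alias (c.name)

Corrected query:
SELECT c.name, p.name FROM departments p JOIN staff c ON c.dept_id = p.id

Result:
name  | name     
------+----------
Frank | HR       
Carol | Marketing
Carol | Finance  
Eve   | HR       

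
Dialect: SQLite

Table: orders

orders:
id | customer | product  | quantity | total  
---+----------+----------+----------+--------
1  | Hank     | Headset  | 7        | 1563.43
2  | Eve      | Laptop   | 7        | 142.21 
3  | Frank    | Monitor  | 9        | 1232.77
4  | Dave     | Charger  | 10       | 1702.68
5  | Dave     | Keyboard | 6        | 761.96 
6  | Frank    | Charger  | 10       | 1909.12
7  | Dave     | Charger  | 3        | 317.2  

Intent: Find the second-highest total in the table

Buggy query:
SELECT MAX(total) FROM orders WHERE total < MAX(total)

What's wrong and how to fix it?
Bug: MAX(total) on the right of the comparison is an aggregate-in-WHERE error

Fix: Put the inner MAX in a scalar subquery

Corrected query:
SELECT MAX(total) FROM orders WHERE total < (SELECT MAX(total) FROM orders)

Result:
MAX(total)
----------
1702.68   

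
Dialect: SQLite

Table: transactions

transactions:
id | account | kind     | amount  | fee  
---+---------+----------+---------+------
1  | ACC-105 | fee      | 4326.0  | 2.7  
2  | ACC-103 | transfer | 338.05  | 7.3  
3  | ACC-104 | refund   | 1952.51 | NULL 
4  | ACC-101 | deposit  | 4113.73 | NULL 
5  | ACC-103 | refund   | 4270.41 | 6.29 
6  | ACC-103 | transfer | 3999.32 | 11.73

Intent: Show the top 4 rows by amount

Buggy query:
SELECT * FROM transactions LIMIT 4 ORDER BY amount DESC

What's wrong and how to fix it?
Bug: LIMIT must come after ORDER BY

Fix: Swap the clauses: ORDER BY first, then LIMIT

Corrected query:
SELECT * FROM transactions ORDER BY amount DESC LIMIT 4

Result:
id | account | kind     | amount  | fee  
---+---------+----------+---------+------
1  | ACC-105 | fee      | 4326    | 2.7  
5  | ACC-103 | refund   | 4270.41 | 6.29 
4  | ACC-101 | deposit  | 4113.73 | NULL 
6  | ACC-103 | transfer | 3999.32 | 11.73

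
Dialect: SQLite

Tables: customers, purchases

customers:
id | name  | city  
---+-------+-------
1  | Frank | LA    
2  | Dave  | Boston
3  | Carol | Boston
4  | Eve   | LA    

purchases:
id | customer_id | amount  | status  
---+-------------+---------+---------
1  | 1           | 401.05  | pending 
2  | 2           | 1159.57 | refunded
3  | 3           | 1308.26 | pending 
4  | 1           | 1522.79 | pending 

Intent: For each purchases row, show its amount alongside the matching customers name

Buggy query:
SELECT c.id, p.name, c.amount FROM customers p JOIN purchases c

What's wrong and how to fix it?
Bug: JOIN with no ON clause produces a cartesian product; every purchases row pairs with every customers row

Fix: Add ON c.customer_id = p.id to the JOIN

Corrected query:
SELECT c.id, p.name, c.amount FROM customers p JOIN purchases c ON c.customer_id = p.id

Result:
id | name  | amount 
---+-------+--------
1  | Frank | 401.05 
2  | Dave  | 1159.57
3  | Carol | 1308.26
4  | Frank | 1522.79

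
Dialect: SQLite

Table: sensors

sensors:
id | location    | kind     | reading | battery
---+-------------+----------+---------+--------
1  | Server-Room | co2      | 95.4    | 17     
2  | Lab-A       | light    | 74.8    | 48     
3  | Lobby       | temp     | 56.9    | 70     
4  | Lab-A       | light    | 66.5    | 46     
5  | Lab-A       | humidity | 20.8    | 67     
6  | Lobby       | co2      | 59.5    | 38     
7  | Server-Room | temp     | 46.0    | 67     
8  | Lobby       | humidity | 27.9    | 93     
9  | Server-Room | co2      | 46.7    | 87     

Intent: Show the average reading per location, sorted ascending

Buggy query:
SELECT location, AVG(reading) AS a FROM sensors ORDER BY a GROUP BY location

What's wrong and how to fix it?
Bug: GROUP BY must precede ORDER BY

Fix: Reorder: SELECT … FROM … GROUP BY … ORDER BY …

Corrected query:
SELECT location, AVG(reading) AS a FROM sensors GROUP BY location ORDER BY a

Result:
location    | a        
------------+----------
Lobby       | 48.1     
Lab-A       | 54.033333
Server-Room | 62.7     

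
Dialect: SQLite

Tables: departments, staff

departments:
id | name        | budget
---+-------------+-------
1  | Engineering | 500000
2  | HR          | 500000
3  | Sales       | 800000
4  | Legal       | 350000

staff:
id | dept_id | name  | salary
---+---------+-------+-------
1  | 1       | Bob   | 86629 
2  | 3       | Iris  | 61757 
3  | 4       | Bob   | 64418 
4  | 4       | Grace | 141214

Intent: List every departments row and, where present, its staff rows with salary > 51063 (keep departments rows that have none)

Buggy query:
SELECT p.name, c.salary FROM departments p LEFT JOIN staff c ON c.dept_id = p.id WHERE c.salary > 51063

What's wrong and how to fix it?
Bug: A WHERE condition on the right-hand table after LEFT JOIN drops unmatched parents

Fix: Move the right-table condition into the ON clause so unmatched parents are kept

Corrected query:
SELECT p.name, c.salary FROM departments p LEFT JOIN staff c ON c.dept_id = p.id AND c.salary > 51063

Result:
name        | salary
------------+-------
Engineering | 86629 
HR          | NULL  
Sales       | 61757 
Legal       | 64418 
Legal       | 141214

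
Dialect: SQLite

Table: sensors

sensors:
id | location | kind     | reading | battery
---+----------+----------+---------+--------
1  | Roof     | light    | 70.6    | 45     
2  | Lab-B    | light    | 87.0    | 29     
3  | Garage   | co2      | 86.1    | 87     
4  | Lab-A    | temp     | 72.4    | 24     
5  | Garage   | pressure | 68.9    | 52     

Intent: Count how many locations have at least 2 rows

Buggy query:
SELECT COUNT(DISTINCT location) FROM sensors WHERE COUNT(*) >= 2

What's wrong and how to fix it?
Bug: COUNT(*) cannot appear in WHERE; the per-group count doesn't exist yet

Fix: Group first with HAVING COUNT(*) >= 2, then COUNT the resulting groups

Corrected query:
SELECT COUNT(*) FROM (SELECT location FROM sensors GROUP BY location HAVING COUNT(*) >= 2)

Result:
COUNT(*)
--------
1       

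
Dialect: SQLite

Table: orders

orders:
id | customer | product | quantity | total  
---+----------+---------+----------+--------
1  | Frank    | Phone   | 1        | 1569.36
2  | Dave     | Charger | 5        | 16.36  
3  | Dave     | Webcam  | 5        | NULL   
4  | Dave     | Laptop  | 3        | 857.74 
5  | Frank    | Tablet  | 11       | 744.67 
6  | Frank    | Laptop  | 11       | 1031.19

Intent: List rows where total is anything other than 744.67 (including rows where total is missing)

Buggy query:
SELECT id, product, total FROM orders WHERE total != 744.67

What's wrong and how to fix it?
Bug: 'total != 744.67' is unknown when total is NULL, so NULL rows are silently excluded

Fix: Handle NULL separately with IS NULL alongside the inequality

Corrected query:
SELECT id, product, total FROM orders WHERE total != 744.67 OR total IS NULL

Result:
id | product | total  
---+---------+--------
1  | Phone   | 1569.36
2  | Charger | 16.36  
3  | Webcam  | NULL   
4  | Laptop  | 857.74 
6  | Laptop  | 1031.19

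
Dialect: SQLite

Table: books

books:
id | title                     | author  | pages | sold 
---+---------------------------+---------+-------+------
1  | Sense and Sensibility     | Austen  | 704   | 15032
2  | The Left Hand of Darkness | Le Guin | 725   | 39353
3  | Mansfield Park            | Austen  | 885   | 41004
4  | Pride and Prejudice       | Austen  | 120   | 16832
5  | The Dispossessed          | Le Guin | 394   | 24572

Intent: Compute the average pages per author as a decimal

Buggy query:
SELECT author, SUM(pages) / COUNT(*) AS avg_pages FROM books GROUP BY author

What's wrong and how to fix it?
Bug: SUM(pages) and COUNT(*) are both integers; the division truncates the fractional part

Fix: Multiply by 1.0 (or CAST to REAL) to force floating-point division

Corrected query:
SELECT author, SUM(pages) * 1.0 / COUNT(*) AS avg_pages FROM books GROUP BY author

Result:
author  | avg_pages 
--------+-----------
Austen  | 569.666667
Le Guin | 559.5     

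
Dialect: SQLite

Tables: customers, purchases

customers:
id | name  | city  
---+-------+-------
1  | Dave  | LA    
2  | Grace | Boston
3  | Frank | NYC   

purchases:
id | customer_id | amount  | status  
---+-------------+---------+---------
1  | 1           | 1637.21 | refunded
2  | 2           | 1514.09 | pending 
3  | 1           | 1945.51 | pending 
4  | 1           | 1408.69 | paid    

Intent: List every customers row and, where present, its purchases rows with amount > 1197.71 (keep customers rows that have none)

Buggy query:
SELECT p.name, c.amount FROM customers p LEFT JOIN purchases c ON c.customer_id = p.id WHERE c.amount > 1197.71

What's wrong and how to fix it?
Bug: A WHERE condition on the right-hand table after LEFT JOIN drops unmatched parents

Fix: Move the right-table condition into the ON clause so unmatched parents are kept

Corrected query:
SELECT p.name, c.amount FROM customers p LEFT JOIN purchases c ON c.customer_id = p.id AND c.amount > 1197.71

Result:
name  | amount 
------+--------
Dave  | 1408.69
Dave  | 1637.21
Dave  | 1945.51
Grace | 1514.09
Frank | NULL   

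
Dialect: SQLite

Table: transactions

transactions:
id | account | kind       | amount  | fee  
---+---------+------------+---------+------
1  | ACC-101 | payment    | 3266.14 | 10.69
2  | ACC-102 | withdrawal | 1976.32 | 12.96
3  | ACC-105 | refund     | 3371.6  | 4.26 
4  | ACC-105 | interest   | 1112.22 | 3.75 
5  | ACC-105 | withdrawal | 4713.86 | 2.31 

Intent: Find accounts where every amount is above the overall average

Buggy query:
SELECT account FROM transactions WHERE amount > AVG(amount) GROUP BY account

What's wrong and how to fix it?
Bug: WHERE evaluates per row before aggregation, so AVG() is unavailable

Fix: Use a subquery for AVG and a HAVING MIN(...) filter so the condition holds for every row in the group

Corrected query:
SELECT account FROM transactions GROUP BY account HAVING MIN(amount) > (SELECT AVG(amount) FROM transactions)

Result:
account
-------
ACC-101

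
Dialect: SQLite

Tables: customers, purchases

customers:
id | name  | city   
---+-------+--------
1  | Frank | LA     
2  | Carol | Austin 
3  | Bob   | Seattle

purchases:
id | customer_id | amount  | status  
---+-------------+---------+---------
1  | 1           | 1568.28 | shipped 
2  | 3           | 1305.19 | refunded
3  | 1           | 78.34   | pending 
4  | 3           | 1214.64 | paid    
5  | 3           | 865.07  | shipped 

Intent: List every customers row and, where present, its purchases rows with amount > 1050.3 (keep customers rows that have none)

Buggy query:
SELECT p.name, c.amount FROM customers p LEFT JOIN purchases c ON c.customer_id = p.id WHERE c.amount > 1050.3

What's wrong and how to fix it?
Bug: A WHERE condition on the right-hand table after LEFT JOIN drops unmatched parents

Fix: Move the right-table condition into the ON clause so unmatched parents are kept

Corrected query:
SELECT p.name, c.amount FROM customers p LEFT JOIN purchases c ON c.customer_id = p.id AND c.amount > 1050.3

Result:
name  | amount 
------+--------
Frank | 1568.28
Carol | NULL   
Bob   | 1214.64
Bob   | 1305.19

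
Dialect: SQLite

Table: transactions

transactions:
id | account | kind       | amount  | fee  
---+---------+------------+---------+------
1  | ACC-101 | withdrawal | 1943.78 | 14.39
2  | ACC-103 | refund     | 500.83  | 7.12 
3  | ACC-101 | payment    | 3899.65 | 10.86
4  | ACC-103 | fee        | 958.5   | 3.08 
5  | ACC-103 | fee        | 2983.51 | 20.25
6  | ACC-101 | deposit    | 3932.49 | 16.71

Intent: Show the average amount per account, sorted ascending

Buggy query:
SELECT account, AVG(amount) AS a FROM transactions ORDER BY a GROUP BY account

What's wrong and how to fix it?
Bug: ORDER BY appears before GROUP BY; SQL clause order requires GROUP BY first

Fix: Move ORDER BY to the end, after GROUP BY

Corrected query:
SELECT account, AVG(amount) AS a FROM transactions GROUP BY account ORDER BY a

Result:
account | a          
--------+------------
ACC-103 | 1480.946667
ACC-101 | 3258.64    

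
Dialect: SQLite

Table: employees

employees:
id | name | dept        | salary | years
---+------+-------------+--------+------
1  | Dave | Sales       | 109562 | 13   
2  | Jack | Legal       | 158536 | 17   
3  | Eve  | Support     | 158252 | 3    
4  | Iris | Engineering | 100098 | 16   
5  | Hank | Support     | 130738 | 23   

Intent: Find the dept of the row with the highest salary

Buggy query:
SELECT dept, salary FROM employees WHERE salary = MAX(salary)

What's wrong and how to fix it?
Bug: WHERE is evaluated per row; an aggregate over the whole table isn't defined there

Fix: Wrap MAX in a scalar subquery so WHERE compares against a single value

Corrected query:
SELECT dept, salary FROM employees WHERE salary = (SELECT MAX(salary) FROM employees)

Result:
dept  | salary
------+-------
Legal | 158536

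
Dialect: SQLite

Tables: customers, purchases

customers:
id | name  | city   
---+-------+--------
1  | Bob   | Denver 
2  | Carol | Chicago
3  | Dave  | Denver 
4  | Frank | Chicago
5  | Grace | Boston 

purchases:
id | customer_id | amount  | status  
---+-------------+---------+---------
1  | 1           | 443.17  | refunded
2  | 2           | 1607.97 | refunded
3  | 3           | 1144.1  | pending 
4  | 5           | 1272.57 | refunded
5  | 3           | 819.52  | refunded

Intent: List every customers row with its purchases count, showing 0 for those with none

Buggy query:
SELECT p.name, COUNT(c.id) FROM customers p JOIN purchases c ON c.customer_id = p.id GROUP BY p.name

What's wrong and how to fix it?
Bug: An inner join excludes parents with zero children

Fix: Switch to LEFT JOIN to retain unmatched parent rows

Corrected query:
SELECT p.name, COUNT(c.id) FROM customers p LEFT JOIN purchases c ON c.customer_id = p.id GROUP BY p.name

Result:
name  | COUNT(c.id)
------+------------
Bob   | 1          
Carol | 1          
Dave  | 2          
Frank | 0          
Grace | 1          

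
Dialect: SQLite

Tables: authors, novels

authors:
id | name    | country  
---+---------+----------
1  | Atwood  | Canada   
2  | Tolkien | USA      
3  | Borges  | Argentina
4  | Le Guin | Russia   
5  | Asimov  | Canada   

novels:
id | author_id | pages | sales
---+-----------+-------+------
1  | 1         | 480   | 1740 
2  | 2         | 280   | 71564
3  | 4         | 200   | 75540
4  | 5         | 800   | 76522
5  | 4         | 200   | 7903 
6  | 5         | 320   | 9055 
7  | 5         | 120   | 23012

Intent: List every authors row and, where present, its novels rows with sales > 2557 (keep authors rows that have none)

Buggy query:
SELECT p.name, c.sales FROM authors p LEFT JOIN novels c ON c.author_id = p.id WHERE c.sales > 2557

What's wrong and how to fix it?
Bug: A WHERE condition on the right-hand table after LEFT JOIN drops unmatched parents

Fix: Put 'c.sales > 2557' in the JOIN's ON clause instead of WHERE

Corrected query:
SELECT p.name, c.sales FROM authors p LEFT JOIN novels c ON c.author_id = p.id AND c.sales > 2557

Result:
name    | sales
--------+------
Atwood  | NULL 
Tolkien | 71564
Borges  | NULL 
Le Guin | 7903 
Le Guin | 75540
Asimov  | 9055 
Asimov  | 23012
Asimov  | 76522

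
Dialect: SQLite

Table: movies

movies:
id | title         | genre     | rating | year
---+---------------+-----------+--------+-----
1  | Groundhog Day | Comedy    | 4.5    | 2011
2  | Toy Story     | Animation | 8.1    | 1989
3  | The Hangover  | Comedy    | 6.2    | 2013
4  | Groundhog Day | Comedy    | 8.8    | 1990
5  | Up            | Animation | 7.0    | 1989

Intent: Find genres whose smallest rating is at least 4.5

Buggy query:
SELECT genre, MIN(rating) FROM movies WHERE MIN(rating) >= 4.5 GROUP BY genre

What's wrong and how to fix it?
Bug: MIN() in WHERE is a misuse of aggregate

Fix: Replace WHERE with HAVING after the GROUP BY

Corrected query:
SELECT genre, MIN(rating) FROM movies GROUP BY genre HAVING MIN(rating) >= 4.5

Result:
genre     | MIN(rating)
----------+------------
Animation | 7          
Comedy    | 4.5        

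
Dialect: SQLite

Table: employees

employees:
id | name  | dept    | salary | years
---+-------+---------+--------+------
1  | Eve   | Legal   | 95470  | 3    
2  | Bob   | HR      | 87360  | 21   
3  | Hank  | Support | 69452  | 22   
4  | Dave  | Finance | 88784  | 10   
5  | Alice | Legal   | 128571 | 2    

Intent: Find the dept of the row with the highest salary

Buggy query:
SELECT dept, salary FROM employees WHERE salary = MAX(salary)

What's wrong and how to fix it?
Bug: WHERE is evaluated per row; an aggregate over the whole table isn't defined there

Fix: Wrap MAX in a scalar subquery so WHERE compares against a single value

Corrected query:
SELECT dept, salary FROM employees WHERE salary = (SELECT MAX(salary) FROM employees)

Result:
dept  | salary
------+-------
Legal | 128571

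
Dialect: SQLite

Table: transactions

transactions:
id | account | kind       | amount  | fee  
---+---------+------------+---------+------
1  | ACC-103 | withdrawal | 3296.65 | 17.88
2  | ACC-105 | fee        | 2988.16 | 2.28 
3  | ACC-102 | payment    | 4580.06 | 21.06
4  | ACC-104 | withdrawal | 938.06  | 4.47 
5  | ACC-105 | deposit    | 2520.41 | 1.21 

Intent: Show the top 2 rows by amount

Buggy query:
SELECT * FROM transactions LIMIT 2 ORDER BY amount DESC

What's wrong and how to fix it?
Bug: ORDER BY cannot follow LIMIT; LIMIT is the final clause

Fix: Sort with ORDER BY, then apply LIMIT

Corrected query:
SELECT * FROM transactions ORDER BY amount DESC LIMIT 2

Result:
id | account | kind       | amount  | fee  
---+---------+------------+---------+------
3  | ACC-102 | payment    | 4580.06 | 21.06
1  | ACC-103 | withdrawal | 3296.65 | 17.88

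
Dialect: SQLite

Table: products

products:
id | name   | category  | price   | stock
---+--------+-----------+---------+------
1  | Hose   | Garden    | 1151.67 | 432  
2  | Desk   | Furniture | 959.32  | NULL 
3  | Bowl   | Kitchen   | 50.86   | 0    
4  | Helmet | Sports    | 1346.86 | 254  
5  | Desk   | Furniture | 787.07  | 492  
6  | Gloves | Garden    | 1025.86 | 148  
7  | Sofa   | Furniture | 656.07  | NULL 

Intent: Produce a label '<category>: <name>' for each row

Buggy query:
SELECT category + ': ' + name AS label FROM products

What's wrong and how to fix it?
Bug: SQLite uses || for string concatenation; + coerces text to numbers (yielding 0)

Fix: Use the || operator for string concatenation

Corrected query:
SELECT category || ': ' || name AS label FROM products

Result:
label          
---------------
Garden: Hose   
Furniture: Desk
Kitchen: Bowl  
Sports: Helmet 
Furniture: Desk
Garden: Gloves 
Furniture: Sofa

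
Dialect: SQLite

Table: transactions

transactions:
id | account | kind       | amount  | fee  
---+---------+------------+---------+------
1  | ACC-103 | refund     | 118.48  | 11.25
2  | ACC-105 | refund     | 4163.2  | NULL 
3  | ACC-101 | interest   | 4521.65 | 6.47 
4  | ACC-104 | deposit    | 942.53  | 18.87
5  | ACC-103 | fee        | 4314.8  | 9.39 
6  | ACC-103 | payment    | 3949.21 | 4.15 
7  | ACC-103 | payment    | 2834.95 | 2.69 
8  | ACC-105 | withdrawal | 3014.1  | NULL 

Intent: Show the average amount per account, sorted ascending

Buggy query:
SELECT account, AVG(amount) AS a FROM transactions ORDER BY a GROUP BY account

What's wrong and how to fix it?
Bug: ORDER BY appears before GROUP BY; SQL clause order requires GROUP BY first

Fix: Move ORDER BY to the end, after GROUP BY

Corrected query:
SELECT account, AVG(amount) AS a FROM transactions GROUP BY account ORDER BY a

Result:
account | a      
--------+--------
ACC-104 | 942.53 
ACC-103 | 2804.36
ACC-105 | 3588.65
ACC-101 | 4521.65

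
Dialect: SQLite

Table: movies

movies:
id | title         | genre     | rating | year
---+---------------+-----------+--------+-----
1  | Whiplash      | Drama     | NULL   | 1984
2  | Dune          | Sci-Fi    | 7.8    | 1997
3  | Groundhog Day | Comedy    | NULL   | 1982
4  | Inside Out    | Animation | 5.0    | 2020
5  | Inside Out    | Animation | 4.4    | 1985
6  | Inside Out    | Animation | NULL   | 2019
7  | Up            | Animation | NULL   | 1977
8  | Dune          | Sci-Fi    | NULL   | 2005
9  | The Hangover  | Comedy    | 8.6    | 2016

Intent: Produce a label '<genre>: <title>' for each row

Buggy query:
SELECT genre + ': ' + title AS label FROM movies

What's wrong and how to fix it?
Bug: SQLite uses || for string concatenation; + coerces text to numbers (yielding 0)

Fix: Use the || operator for string concatenation

Corrected query:
SELECT genre || ': ' || title AS label FROM movies

Result:
label                
---------------------
Drama: Whiplash      
Sci-Fi: Dune         
Comedy: Groundhog Day
Animation: Inside Out
Animation: Inside Out
Animation: Inside Out
Animation: Up        
Sci-Fi: Dune         
Comedy: The Hangover 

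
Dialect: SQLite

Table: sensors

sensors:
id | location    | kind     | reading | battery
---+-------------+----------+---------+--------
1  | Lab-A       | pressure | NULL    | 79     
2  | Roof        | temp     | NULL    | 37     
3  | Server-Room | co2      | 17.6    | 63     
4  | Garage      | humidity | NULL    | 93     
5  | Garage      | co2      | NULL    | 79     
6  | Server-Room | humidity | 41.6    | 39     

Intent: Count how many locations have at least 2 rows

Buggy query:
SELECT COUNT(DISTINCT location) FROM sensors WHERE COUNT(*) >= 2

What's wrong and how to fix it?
Bug: WHERE filters individual rows, not groups, so a group-level COUNT is invalid there

Fix: Use a subquery that GROUPs and filters with HAVING, then count its rows

Corrected query:
SELECT COUNT(*) FROM (SELECT location FROM sensors GROUP BY location HAVING COUNT(*) >= 2)

Result:
COUNT(*)
--------
2       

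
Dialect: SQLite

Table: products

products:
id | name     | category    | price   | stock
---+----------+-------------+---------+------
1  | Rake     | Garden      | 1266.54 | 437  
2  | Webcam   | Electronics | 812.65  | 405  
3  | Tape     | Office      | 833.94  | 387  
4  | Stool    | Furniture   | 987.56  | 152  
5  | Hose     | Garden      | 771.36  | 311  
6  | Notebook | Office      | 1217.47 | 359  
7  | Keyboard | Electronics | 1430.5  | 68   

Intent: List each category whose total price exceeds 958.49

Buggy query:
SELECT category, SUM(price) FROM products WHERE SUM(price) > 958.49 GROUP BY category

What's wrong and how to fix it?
Bug: SUM(price) is an aggregate, but WHERE filters rows before aggregation

Fix: Move the aggregate condition to a HAVING clause

Corrected query:
SELECT category, SUM(price) FROM products GROUP BY category HAVING SUM(price) > 958.49

Result:
category    | SUM(price)
------------+-----------
Electronics | 2243.15   
Furniture   | 987.56    
Garden      | 2037.9    
Office      | 2051.41   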